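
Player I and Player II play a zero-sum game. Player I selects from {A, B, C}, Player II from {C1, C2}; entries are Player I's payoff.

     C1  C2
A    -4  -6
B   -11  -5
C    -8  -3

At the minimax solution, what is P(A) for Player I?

Row minima: A → -6, B → -11, C → -8; maximin = -6.
Column maxima: C1 → -4, C2 → -3; minimax = -4.
-6 ≠ -4, so there is no saddle point; optimal play is mixed.
B is strictly dominated by C, so Player I never plays it.
On the remaining 2×2 (A, C vs C1, C2):
Let Player I play A with probability p. Expected payoff against C1: (-4)p + (-8)(1−p) = 4p − 8; against C2: (-6)p + (-3)(1−p) = −3p − 3.
Setting these equal: 4p − 8 = −3p − 3 ⇒ 7p = 5 ⇒ p = 5/7, and the value is (4)·(5/7) − 8 = -36/7.
For Player II: with q = P(C1), equating A's and C's payoffs gives 2q − 6 = −5q − 3 ⇒ q = 3/7.

5/7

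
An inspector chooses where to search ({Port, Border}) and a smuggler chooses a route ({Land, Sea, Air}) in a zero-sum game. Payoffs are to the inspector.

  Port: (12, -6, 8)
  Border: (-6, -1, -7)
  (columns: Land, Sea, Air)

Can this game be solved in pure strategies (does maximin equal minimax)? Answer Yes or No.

No

Row minima: Port → -6, Border → -7; maximin = -6.
Column maxima: Land → 12, Sea → -1, Air → 8; minimax = -1.
-6 ≠ -1, so no pure-strategy equilibrium exists.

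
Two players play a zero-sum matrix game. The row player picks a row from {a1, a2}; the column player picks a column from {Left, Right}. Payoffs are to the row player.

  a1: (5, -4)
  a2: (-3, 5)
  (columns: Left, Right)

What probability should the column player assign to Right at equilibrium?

8/17

Row minima: a1 → -4, a2 → -3; maximin = -3.
Column maxima: Left → 5, Right → 5; minimax = 5.
-3 ≠ 5, so there is no saddle point; optimal play is mixed.
Let the row player play a1 with probability p. Expected payoff against Left: 5p + (-3)(1−p) = 8p − 3; against Right: (-4)p + 5(1−p) = −9p + 5.
Setting these equal: 8p − 3 = −9p + 5 ⇒ 17p = 8 ⇒ p = 8/17, and the value is (8)·(8/17) − 3 = 13/17.
For the column player: with q = P(Left), equating a1's and a2's payoffs gives 9q − 4 = −8q + 5 ⇒ q = 9/17.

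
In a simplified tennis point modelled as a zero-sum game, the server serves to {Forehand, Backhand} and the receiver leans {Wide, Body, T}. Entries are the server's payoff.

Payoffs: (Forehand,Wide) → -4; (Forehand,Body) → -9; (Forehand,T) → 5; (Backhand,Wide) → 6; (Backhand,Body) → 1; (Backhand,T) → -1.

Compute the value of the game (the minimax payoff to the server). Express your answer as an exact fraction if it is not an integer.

-1/4

Row minima: Forehand → -9, Backhand → -1; maximin = -1.
Column maxima: Wide → 6, Body → 1, T → 5; minimax = 1.
-1 ≠ 1, so there is no saddle point; optimal play is mixed.
Wide is strictly dominated by Body (it gives the server strictly more in every row), so the receiver never plays it.
On the remaining 2×2 (Forehand, Backhand vs Body, T):
Let the server play Forehand with probability p. Expected payoff against Body: (-9)p + 1(1−p) = −10p + 1; against T: 5p + (-1)(1−p) = 6p − 1.
Setting these equal: −10p + 1 = 6p − 1 ⇒ −16p = -2 ⇒ p = 1/8, and the value is (-10)·(1/8) + 1 = -1/4.
For the receiver: with q = P(Body), equating Forehand's and Backhand's payoffs gives −14q + 5 = 2q − 1 ⇒ q = 3/8.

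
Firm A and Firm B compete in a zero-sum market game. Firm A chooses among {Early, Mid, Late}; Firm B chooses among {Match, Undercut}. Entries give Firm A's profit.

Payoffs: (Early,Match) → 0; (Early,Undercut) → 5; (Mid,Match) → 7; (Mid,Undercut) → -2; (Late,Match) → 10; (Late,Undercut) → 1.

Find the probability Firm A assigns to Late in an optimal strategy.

Row minima: Early → 0, Mid → -2, Late → 1; maximin = 1.
Column maxima: Match → 10, Undercut → 5; minimax = 5.
1 ≠ 5, so there is no saddle point; optimal play is mixed.
Mid is strictly dominated by Late, so Firm A never plays it.
On the remaining 2×2 (Early, Late vs Match, Undercut):
Let Firm A play Early with probability p. Expected payoff against Match: 0p + 10(1−p) = −10p + 10; against Undercut: 5p + 1(1−p) = 4p + 1.
Setting these equal: −10p + 10 = 4p + 1 ⇒ −14p = -9 ⇒ p = 9/14, and the value is (-10)·(9/14) + 10 = 25/7.
For Firm B: with q = P(Match), equating Early's and Late's payoffs gives −5q + 5 = 9q + 1 ⇒ q = 2/7.

5/14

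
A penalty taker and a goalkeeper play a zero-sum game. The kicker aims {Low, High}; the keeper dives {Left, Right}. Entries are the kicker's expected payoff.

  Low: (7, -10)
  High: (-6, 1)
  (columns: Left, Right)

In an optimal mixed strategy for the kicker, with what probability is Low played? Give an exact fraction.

7/24

Row minima: Low → -10, High → -6; maximin = -6.
Column maxima: Left → 7, Right → 1; minimax = 1.
-6 ≠ 1, so there is no saddle point; optimal play is mixed.
Let the kicker play Low with probability p. Expected payoff against Left: 7p + (-6)(1−p) = 13p − 6; against Right: (-10)p + 1(1−p) = −11p + 1.
Setting these equal: 13p − 6 = −11p + 1 ⇒ 24p = 7 ⇒ p = 7/24, and the value is (13)·(7/24) − 6 = -53/24.
For the keeper: with q = P(Left), equating Low's and High's payoffs gives 17q − 10 = −7q + 1 ⇒ q = 11/24.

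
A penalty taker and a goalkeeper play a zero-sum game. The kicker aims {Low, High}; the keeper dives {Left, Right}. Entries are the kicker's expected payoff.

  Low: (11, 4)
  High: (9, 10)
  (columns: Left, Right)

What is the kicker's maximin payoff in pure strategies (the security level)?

Row minima: Low → 4, High → 9.
The best of these is 9.

9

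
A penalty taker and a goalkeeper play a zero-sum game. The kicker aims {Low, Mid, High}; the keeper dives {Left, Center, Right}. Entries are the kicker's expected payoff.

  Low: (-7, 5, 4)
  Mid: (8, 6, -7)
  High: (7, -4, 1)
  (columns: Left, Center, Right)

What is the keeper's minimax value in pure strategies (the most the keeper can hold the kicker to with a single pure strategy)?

Column maxima: Left → 8, Center → 6, Right → 4.
The smallest of these is 4.

4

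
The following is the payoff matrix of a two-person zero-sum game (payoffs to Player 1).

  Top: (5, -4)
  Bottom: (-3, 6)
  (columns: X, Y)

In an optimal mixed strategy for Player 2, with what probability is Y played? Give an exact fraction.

4/9

Row minima: Top → -4, Bottom → -3; maximin = -3.
Column maxima: X → 5, Y → 6; minimax = 5.
-3 ≠ 5, so there is no saddle point; optimal play is mixed.
Let Player 1 play Top with probability p. Expected payoff against X: 5p + (-3)(1−p) = 8p − 3; against Y: (-4)p + 6(1−p) = −10p + 6.
Setting these equal: 8p − 3 = −10p + 6 ⇒ 18p = 9 ⇒ p = 1/2, and the value is (8)·(1/2) − 3 = 1.
For Player 2: with q = P(X), equating Top's and Bottom's payoffs gives 9q − 4 = −9q + 6 ⇒ q = 5/9.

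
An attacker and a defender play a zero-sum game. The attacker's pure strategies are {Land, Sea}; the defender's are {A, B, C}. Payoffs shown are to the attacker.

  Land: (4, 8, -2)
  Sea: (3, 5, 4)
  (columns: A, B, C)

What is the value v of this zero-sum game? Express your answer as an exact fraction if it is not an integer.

22/7

Row minima: Land → -2, Sea → 3; maximin = 3.
Column maxima: A → 4, B → 8, C → 4; minimax = 4.
3 ≠ 4, so there is no saddle point; optimal play is mixed.
B is strictly dominated by A (it gives the attacker strictly more in every row), so the defender never plays it.
On the remaining 2×2 (Land, Sea vs A, C):
Let the attacker play Land with probability p. Expected payoff against A: 4p + 3(1−p) = p + 3; against C: (-2)p + 4(1−p) = −6p + 4.
Setting these equal: p + 3 = −6p + 4 ⇒ 7p = 1 ⇒ p = 1/7, and the value is (1)·(1/7) + 3 = 22/7.
For the defender: with q = P(A), equating Land's and Sea's payoffs gives 6q − 2 = −q + 4 ⇒ q = 6/7.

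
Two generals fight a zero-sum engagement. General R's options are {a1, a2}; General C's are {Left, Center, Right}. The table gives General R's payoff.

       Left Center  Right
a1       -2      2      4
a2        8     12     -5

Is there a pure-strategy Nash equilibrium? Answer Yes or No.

Row minima: a1 → -2, a2 → -5; maximin = -2.
Column maxima: Left → 8, Center → 12, Right → 4; minimax = 4.
-2 ≠ 4, so no pure-strategy equilibrium exists.

No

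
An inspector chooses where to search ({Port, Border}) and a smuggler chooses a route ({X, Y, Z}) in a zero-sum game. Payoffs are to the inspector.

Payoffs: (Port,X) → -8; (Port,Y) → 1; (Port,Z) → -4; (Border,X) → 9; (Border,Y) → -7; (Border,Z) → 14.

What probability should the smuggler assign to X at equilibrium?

Row minima: Port → -8, Border → -7; maximin = -7.
Column maxima: X → 9, Y → 1, Z → 14; minimax = 1.
-7 ≠ 1, so there is no saddle point; optimal play is mixed.
Z is strictly dominated by X (it gives the inspector strictly more in every row), so the smuggler never plays it.
On the remaining 2×2 (Port, Border vs X, Y):
Let the inspector play Port with probability p. Expected payoff against X: (-8)p + 9(1−p) = −17p + 9; against Y: 1p + (-7)(1−p) = 8p − 7.
Setting these equal: −17p + 9 = 8p − 7 ⇒ −25p = -16 ⇒ p = 16/25, and the value is (-17)·(16/25) + 9 = -47/25.
For the smuggler: with q = P(X), equating Port's and Border's payoffs gives −9q + 1 = 16q − 7 ⇒ q = 8/25.

8/25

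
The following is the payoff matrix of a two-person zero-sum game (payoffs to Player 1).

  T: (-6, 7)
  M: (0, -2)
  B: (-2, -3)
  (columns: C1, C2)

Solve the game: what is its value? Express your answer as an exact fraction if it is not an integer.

Row minima: T → -6, M → -2, B → -3; maximin = -2.
Column maxima: C1 → 0, C2 → 7; minimax = 0.
-2 ≠ 0, so there is no saddle point; optimal play is mixed.
B is strictly dominated by M, so Player 1 never plays it.
On the remaining 2×2 (T, M vs C1, C2):
Let Player 1 play T with probability p. Expected payoff against C1: (-6)p + 0(1−p) = −6p; against C2: 7p + (-2)(1−p) = 9p − 2.
Setting these equal: −6p = 9p − 2 ⇒ −15p = -2 ⇒ p = 2/15, and the value is (-6)·(2/15) = -4/5.
For Player 2: with q = P(C1), equating T's and M's payoffs gives −13q + 7 = 2q − 2 ⇒ q = 3/5.

-4/5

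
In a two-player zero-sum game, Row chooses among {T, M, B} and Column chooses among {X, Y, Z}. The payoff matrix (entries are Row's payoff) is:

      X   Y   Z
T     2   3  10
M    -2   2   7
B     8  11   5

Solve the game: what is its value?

70/11

Row minima: T → 2, M → -2, B → 5; maximin = 5.
Column maxima: X → 8, Y → 11, Z → 10; minimax = 8.
5 ≠ 8, so there is no saddle point; optimal play is mixed.
M is strictly dominated by T, so Row never plays it.
Y is strictly dominated by X (it gives Row strictly more in every row), so Column never plays it.
On the remaining 2×2 (T, B vs X, Z):
Let Row play T with probability p. Expected payoff against X: 2p + 8(1−p) = −6p + 8; against Z: 10p + 5(1−p) = 5p + 5.
Setting these equal: −6p + 8 = 5p + 5 ⇒ −11p = -3 ⇒ p = 3/11, and the value is (-6)·(3/11) + 8 = 70/11.
For Column: with q = P(X), equating T's and B's payoffs gives −8q + 10 = 3q + 5 ⇒ q = 5/11.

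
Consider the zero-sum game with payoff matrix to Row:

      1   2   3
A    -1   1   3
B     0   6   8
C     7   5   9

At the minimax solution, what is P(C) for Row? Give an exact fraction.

Row minima: A → -1, B → 0, C → 5; maximin = 5.
Column maxima: 1 → 7, 2 → 6, 3 → 9; minimax = 6.
5 ≠ 6, so there is no saddle point; optimal play is mixed.
A is strictly dominated by B, so Row never plays it.
3 is strictly dominated by 1 (it gives Row strictly more in every row), so Column never plays it.
On the remaining 2×2 (B, C vs 1, 2):
Let Row play B with probability p. Expected payoff against 1: 0p + 7(1−p) = −7p + 7; against 2: 6p + 5(1−p) = p + 5.
Setting these equal: −7p + 7 = p + 5 ⇒ −8p = -2 ⇒ p = 1/4, and the value is (-7)·(1/4) + 7 = 21/4.
For Column: with q = P(1), equating B's and C's payoffs gives −6q + 6 = 2q + 5 ⇒ q = 1/8.

3/4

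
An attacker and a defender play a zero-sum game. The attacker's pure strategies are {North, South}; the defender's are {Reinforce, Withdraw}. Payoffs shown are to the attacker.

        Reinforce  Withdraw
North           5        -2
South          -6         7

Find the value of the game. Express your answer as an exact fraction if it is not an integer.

23/20

Row minima: North → -2, South → -6; maximin = -2.
Column maxima: Reinforce → 5, Withdraw → 7; minimax = 5.
-2 ≠ 5, so there is no saddle point; optimal play is mixed.
Let the attacker play North with probability p. Expected payoff against Reinforce: 5p + (-6)(1−p) = 11p − 6; against Withdraw: (-2)p + 7(1−p) = −9p + 7.
Setting these equal: 11p − 6 = −9p + 7 ⇒ 20p = 13 ⇒ p = 13/20, and the value is (11)·(13/20) − 6 = 23/20.
For the defender: with q = P(Reinforce), equating North's and South's payoffs gives 7q − 2 = −13q + 7 ⇒ q = 9/20.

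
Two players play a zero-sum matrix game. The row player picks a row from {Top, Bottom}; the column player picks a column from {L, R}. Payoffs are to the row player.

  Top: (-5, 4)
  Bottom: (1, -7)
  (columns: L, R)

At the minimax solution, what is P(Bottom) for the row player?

9/17

Row minima: Top → -5, Bottom → -7; maximin = -5.
Column maxima: L → 1, R → 4; minimax = 1.
-5 ≠ 1, so there is no saddle point; optimal play is mixed.
Let the row player play Top with probability p. Expected payoff against L: (-5)p + 1(1−p) = −6p + 1; against R: 4p + (-7)(1−p) = 11p − 7.
Setting these equal: −6p + 1 = 11p − 7 ⇒ −17p = -8 ⇒ p = 8/17, and the value is (-6)·(8/17) + 1 = -31/17.
For the column player: with q = P(L), equating Top's and Bottom's payoffs gives −9q + 4 = 8q − 7 ⇒ q = 11/17.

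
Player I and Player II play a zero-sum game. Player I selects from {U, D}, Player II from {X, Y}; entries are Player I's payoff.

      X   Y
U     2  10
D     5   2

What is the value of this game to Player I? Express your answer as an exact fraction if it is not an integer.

Row minima: U → 2, D → 2; maximin = 2.
Column maxima: X → 5, Y → 10; minimax = 5.
2 ≠ 5, so there is no saddle point; optimal play is mixed.
Let Player I play U with probability p. Expected payoff against X: 2p + 5(1−p) = −3p + 5; against Y: 10p + 2(1−p) = 8p + 2.
Setting these equal: −3p + 5 = 8p + 2 ⇒ −11p = -3 ⇒ p = 3/11, and the value is (-3)·(3/11) + 5 = 46/11.
For Player II: with q = P(X), equating U's and D's payoffs gives −8q + 10 = 3q + 2 ⇒ q = 8/11.

46/11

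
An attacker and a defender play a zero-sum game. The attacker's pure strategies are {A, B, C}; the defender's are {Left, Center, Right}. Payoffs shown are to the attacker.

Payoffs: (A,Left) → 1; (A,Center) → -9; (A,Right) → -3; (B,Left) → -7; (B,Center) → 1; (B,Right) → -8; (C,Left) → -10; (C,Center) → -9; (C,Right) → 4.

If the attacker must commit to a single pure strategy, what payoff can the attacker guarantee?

Row minima: A → -9, B → -8, C → -10.
The best of these is -8.

-8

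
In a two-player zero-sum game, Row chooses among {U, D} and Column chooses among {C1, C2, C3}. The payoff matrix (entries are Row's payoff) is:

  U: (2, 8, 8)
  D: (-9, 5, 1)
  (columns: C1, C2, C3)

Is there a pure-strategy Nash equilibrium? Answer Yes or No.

Row minima: U → 2, D → -9; maximin = 2.
Column maxima: C1 → 2, C2 → 8, C3 → 8; minimax = 2.
maximin = minimax = 2, so a saddle point exists.

Yes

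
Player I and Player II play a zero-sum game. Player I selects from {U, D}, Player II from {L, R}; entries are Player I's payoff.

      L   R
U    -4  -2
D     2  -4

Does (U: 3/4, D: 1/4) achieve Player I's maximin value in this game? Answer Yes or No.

Against L this mix gives (3/4)·(-4) + (1/4)·2 = -5/2.
Against R this mix gives (3/4)·(-2) + (1/4)·(-4) = -5/2.
All of Player II's active replies (L, R) yield -5/2, and no column does worse for Player I. The mix makes Player II indifferent and guarantees -5/2, so it is optimal.

Yes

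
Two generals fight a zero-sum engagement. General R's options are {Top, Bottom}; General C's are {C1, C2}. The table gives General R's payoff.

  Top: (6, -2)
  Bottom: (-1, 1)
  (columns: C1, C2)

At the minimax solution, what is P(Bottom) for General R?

4/5

Row minima: Top → -2, Bottom → -1; maximin = -1.
Column maxima: C1 → 6, C2 → 1; minimax = 1.
-1 ≠ 1, so there is no saddle point; optimal play is mixed.
Let General R play Top with probability p. Expected payoff against C1: 6p + (-1)(1−p) = 7p − 1; against C2: (-2)p + 1(1−p) = −3p + 1.
Setting these equal: 7p − 1 = −3p + 1 ⇒ 10p = 2 ⇒ p = 1/5, and the value is (7)·(1/5) − 1 = 2/5.
For General C: with q = P(C1), equating Top's and Bottom's payoffs gives 8q − 2 = −2q + 1 ⇒ q = 3/10.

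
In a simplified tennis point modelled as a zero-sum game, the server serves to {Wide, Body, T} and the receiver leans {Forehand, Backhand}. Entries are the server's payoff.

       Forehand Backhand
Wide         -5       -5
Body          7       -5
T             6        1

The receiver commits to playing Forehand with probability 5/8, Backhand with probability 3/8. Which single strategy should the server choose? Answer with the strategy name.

T

Expected payoff of Wide: (5/8)·(-5) + (3/8)·(-5) = -5.
Expected payoff of Body: (5/8)·7 + (3/8)·(-5) = 5/2.
Expected payoff of T: (5/8)·6 + (3/8)·1 = 33/8.
The largest is 33/8, so the server's best response is T.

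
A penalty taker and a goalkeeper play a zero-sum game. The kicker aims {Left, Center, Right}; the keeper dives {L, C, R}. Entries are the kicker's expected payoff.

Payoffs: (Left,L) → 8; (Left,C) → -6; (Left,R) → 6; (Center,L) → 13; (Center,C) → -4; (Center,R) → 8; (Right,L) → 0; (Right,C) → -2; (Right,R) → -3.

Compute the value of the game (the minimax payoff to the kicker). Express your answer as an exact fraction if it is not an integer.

Row minima: Left → -6, Center → -4, Right → -3; maximin = -3.
Column maxima: L → 13, C → -2, R → 8; minimax = -2.
-3 ≠ -2, so there is no saddle point; optimal play is mixed.
Left is strictly dominated by Center, so the kicker never plays it.
L is strictly dominated by C (it gives the kicker strictly more in every row), so the keeper never plays it.
On the remaining 2×2 (Center, Right vs C, R):
Let the kicker play Center with probability p. Expected payoff against C: (-4)p + (-2)(1−p) = −2p − 2; against R: 8p + (-3)(1−p) = 11p − 3.
Setting these equal: −2p − 2 = 11p − 3 ⇒ −13p = -1 ⇒ p = 1/13, and the value is (-2)·(1/13) − 2 = -28/13.
For the keeper: with q = P(C), equating Center's and Right's payoffs gives −12q + 8 = q − 3 ⇒ q = 11/13.

-28/13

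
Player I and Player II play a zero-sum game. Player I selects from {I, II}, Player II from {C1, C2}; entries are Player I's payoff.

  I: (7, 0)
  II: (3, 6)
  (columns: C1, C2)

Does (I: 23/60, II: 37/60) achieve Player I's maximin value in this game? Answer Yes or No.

No

Against C1 this mix gives (23/60)·7 + (37/60)·3 = 68/15.
Against C2 this mix gives (23/60)·0 + (37/60)·6 = 37/10.
Player II will play C2, holding Player I to 37/10. Shifting weight toward the row that does better against C2 would raise this floor (the equalizing mix achieves 21/5 against both C2 and C1), so the proposed strategy is not optimal.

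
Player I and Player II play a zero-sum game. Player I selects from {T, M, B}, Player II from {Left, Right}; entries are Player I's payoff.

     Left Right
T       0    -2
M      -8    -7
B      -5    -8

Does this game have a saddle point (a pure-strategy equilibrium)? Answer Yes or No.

Row minima: T → -2, M → -8, B → -8; maximin = -2.
Column maxima: Left → 0, Right → -2; minimax = -2.
maximin = minimax = -2, so a saddle point exists.

Yes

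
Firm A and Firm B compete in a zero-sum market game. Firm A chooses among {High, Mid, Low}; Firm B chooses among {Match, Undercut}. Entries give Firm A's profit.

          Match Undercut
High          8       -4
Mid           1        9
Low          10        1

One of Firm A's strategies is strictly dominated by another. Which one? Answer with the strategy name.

High

Low gives a strictly higher payoff than High against every column: 10 > 8, 1 > -4.
So High is strictly dominated and Firm A never plays it.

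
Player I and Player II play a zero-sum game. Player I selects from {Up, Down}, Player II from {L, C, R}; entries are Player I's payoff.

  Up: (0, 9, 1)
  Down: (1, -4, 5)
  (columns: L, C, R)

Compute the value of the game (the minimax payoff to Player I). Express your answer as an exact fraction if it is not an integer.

Row minima: Up → 0, Down → -4; maximin = 0.
Column maxima: L → 1, C → 9, R → 5; minimax = 1.
0 ≠ 1, so there is no saddle point; optimal play is mixed.
R is strictly dominated by L (it gives Player I strictly more in every row), so Player II never plays it.
On the remaining 2×2 (Up, Down vs L, C):
Let Player I play Up with probability p. Expected payoff against L: 0p + 1(1−p) = −p + 1; against C: 9p + (-4)(1−p) = 13p − 4.
Setting these equal: −p + 1 = 13p − 4 ⇒ −14p = -5 ⇒ p = 5/14, and the value is (-1)·(5/14) + 1 = 9/14.
For Player II: with q = P(L), equating Up's and Down's payoffs gives −9q + 9 = 5q − 4 ⇒ q = 13/14.

9/14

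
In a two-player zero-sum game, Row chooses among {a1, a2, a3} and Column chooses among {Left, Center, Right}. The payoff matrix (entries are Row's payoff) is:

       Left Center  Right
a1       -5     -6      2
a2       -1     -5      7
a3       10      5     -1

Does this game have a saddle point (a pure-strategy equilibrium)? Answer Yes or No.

No

Row minima: a1 → -6, a2 → -5, a3 → -1; maximin = -1.
Column maxima: Left → 10, Center → 5, Right → 7; minimax = 5.
-1 ≠ 5, so no pure-strategy equilibrium exists.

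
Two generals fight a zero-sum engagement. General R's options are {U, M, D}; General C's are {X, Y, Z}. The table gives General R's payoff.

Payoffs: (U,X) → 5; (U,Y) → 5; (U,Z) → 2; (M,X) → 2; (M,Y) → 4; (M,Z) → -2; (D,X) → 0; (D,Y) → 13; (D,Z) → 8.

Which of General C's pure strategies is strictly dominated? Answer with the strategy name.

Y

Z holds General R's payoff strictly below Y in every row: 2 < 5, -2 < 4, 8 < 13.
So Y is strictly dominated for General C.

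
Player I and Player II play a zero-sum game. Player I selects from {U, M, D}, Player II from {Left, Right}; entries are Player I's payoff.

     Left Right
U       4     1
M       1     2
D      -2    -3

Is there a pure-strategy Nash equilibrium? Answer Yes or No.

No

Row minima: U → 1, M → 1, D → -3; maximin = 1.
Column maxima: Left → 4, Right → 2; minimax = 2.
1 ≠ 2, so no pure-strategy equilibrium exists.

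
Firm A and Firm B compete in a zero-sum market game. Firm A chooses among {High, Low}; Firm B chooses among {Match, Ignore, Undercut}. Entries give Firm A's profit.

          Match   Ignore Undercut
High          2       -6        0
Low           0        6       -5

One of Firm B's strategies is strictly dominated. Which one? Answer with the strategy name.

Match

Undercut holds Firm A's payoff strictly below Match in every row: 0 < 2, -5 < 0.
So Match is strictly dominated for Firm B.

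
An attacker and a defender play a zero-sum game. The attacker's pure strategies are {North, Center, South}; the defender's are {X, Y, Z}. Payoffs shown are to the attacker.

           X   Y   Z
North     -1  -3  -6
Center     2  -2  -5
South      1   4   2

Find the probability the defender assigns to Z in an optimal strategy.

1/8

Row minima: North → -6, Center → -5, South → 1; maximin = 1.
Column maxima: X → 2, Y → 4, Z → 2; minimax = 2.
1 ≠ 2, so there is no saddle point; optimal play is mixed.
North is strictly dominated by Center, so the attacker never plays it.
Y is strictly dominated by Z (it gives the attacker strictly more in every row), so the defender never plays it.
On the remaining 2×2 (Center, South vs X, Z):
Let the attacker play Center with probability p. Expected payoff against X: 2p + 1(1−p) = p + 1; against Z: (-5)p + 2(1−p) = −7p + 2.
Setting these equal: p + 1 = −7p + 2 ⇒ 8p = 1 ⇒ p = 1/8, and the value is (1)·(1/8) + 1 = 9/8.
For the defender: with q = P(X), equating Center's and South's payoffs gives 7q − 5 = −q + 2 ⇒ q = 7/8.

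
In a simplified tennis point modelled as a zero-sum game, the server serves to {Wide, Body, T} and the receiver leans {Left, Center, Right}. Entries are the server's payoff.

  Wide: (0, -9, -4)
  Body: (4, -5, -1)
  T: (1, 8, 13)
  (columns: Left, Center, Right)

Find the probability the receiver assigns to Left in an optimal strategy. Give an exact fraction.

Row minima: Wide → -9, Body → -5, T → 1; maximin = 1.
Column maxima: Left → 4, Center → 8, Right → 13; minimax = 4.
1 ≠ 4, so there is no saddle point; optimal play is mixed.
Wide is strictly dominated by Body, so the server never plays it.
Right is strictly dominated by Center (it gives the server strictly more in every row), so the receiver never plays it.
On the remaining 2×2 (Body, T vs Left, Center):
Let the server play Body with probability p. Expected payoff against Left: 4p + 1(1−p) = 3p + 1; against Center: (-5)p + 8(1−p) = −13p + 8.
Setting these equal: 3p + 1 = −13p + 8 ⇒ 16p = 7 ⇒ p = 7/16, and the value is (3)·(7/16) + 1 = 37/16.
For the receiver: with q = P(Left), equating Body's and T's payoffs gives 9q − 5 = −7q + 8 ⇒ q = 13/16.

13/16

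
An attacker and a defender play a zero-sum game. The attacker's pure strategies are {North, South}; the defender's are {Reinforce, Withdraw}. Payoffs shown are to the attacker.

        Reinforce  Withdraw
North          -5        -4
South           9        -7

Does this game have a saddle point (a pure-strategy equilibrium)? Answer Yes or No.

Row minima: North → -5, South → -7; maximin = -5.
Column maxima: Reinforce → 9, Withdraw → -4; minimax = -4.
-5 ≠ -4, so no pure-strategy equilibrium exists.

No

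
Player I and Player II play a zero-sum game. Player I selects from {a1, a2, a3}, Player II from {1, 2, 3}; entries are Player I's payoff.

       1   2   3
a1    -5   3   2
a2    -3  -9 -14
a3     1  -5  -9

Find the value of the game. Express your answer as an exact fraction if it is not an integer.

Row minima: a1 → -5, a2 → -14, a3 → -9; maximin = -5.
Column maxima: 1 → 1, 2 → 3, 3 → 2; minimax = 1.
-5 ≠ 1, so there is no saddle point; optimal play is mixed.
a2 is strictly dominated by a3, so Player I never plays it.
2 is strictly dominated by 3 (it gives Player I strictly more in every row), so Player II never plays it.
On the remaining 2×2 (a1, a3 vs 1, 3):
Let Player I play a1 with probability p. Expected payoff against 1: (-5)p + 1(1−p) = −6p + 1; against 3: 2p + (-9)(1−p) = 11p − 9.
Setting these equal: −6p + 1 = 11p − 9 ⇒ −17p = -10 ⇒ p = 10/17, and the value is (-6)·(10/17) + 1 = -43/17.
For Player II: with q = P(1), equating a1's and a3's payoffs gives −7q + 2 = 10q − 9 ⇒ q = 11/17.

-43/17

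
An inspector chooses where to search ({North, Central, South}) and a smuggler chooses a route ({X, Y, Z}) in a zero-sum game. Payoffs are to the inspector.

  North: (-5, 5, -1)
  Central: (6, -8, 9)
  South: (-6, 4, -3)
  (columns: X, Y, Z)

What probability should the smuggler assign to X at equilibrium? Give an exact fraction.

13/24

Row minima: North → -5, Central → -8, South → -6; maximin = -5.
Column maxima: X → 6, Y → 5, Z → 9; minimax = 5.
-5 ≠ 5, so there is no saddle point; optimal play is mixed.
South is strictly dominated by North, so the inspector never plays it.
Z is strictly dominated by X (it gives the inspector strictly more in every row), so the smuggler never plays it.
On the remaining 2×2 (North, Central vs X, Y):
Let the inspector play North with probability p. Expected payoff against X: (-5)p + 6(1−p) = −11p + 6; against Y: 5p + (-8)(1−p) = 13p − 8.
Setting these equal: −11p + 6 = 13p − 8 ⇒ −24p = -14 ⇒ p = 7/12, and the value is (-11)·(7/12) + 6 = -5/12.
For the smuggler: with q = P(X), equating North's and Central's payoffs gives −10q + 5 = 14q − 8 ⇒ q = 13/24.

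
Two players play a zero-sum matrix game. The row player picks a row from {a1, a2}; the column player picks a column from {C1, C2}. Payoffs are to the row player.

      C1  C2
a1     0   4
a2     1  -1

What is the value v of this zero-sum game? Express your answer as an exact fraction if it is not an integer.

2/3

Row minima: a1 → 0, a2 → -1; maximin = 0.
Column maxima: C1 → 1, C2 → 4; minimax = 1.
0 ≠ 1, so there is no saddle point; optimal play is mixed.
Let the row player play a1 with probability p. Expected payoff against C1: 0p + 1(1−p) = −p + 1; against C2: 4p + (-1)(1−p) = 5p − 1.
Setting these equal: −p + 1 = 5p − 1 ⇒ −6p = -2 ⇒ p = 1/3, and the value is (-1)·(1/3) + 1 = 2/3.
For the column player: with q = P(C1), equating a1's and a2's payoffs gives −4q + 4 = 2q − 1 ⇒ q = 5/6.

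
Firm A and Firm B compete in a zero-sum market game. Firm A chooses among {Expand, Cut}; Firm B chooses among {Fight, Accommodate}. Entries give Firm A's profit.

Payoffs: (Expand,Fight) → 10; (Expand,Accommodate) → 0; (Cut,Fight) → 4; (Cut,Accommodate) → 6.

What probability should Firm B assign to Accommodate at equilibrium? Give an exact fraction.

1/2

Row minima: Expand → 0, Cut → 4; maximin = 4.
Column maxima: Fight → 10, Accommodate → 6; minimax = 6.
4 ≠ 6, so there is no saddle point; optimal play is mixed.
Let Firm A play Expand with probability p. Expected payoff against Fight: 10p + 4(1−p) = 6p + 4; against Accommodate: 0p + 6(1−p) = −6p + 6.
Setting these equal: 6p + 4 = −6p + 6 ⇒ 12p = 2 ⇒ p = 1/6, and the value is (6)·(1/6) + 4 = 5.
For Firm B: with q = P(Fight), equating Expand's and Cut's payoffs gives 10q = −2q + 6 ⇒ q = 1/2.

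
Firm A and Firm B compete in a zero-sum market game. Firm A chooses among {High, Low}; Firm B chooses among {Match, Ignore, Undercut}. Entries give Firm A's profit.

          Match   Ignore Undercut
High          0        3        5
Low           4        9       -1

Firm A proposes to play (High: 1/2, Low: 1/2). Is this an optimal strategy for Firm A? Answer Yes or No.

Against Match this mix gives (1/2)·0 + (1/2)·4 = 2.
Against Ignore this mix gives (1/2)·3 + (1/2)·9 = 6.
Against Undercut this mix gives (1/2)·5 + (1/2)·(-1) = 2.
All of Firm B's active replies (Match, Undercut) yield 2, and no column does worse for Firm A. The mix makes Firm B indifferent and guarantees 2, so it is optimal.

Yes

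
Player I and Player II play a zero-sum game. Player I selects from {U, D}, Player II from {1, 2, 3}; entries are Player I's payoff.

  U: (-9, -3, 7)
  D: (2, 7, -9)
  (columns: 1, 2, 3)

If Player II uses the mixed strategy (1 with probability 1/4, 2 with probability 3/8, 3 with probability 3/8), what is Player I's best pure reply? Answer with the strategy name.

Expected payoff of U: (1/4)·(-9) + (3/8)·(-3) + (3/8)·7 = -3/4.
Expected payoff of D: (1/4)·2 + (3/8)·7 + (3/8)·(-9) = -1/4.
The largest is -1/4, so Player I's best response is D.

D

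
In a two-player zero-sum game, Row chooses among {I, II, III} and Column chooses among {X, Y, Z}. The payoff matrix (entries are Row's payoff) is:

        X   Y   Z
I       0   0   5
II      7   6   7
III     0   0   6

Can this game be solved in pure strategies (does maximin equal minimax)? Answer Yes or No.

Yes

Row minima: I → 0, II → 6, III → 0; maximin = 6.
Column maxima: X → 7, Y → 6, Z → 7; minimax = 6.
maximin = minimax = 6, so a saddle point exists.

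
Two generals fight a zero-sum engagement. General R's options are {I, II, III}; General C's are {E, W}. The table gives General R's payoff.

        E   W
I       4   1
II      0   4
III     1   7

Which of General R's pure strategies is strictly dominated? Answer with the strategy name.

III gives a strictly higher payoff than II against every column: 1 > 0, 7 > 4.
So II is strictly dominated and General R never plays it.

II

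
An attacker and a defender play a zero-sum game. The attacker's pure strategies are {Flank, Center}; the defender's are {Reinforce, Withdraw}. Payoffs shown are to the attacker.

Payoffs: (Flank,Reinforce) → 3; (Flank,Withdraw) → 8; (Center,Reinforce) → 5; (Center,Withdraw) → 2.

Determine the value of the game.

Row minima: Flank → 3, Center → 2; maximin = 3.
Column maxima: Reinforce → 5, Withdraw → 8; minimax = 5.
3 ≠ 5, so there is no saddle point; optimal play is mixed.
Let the attacker play Flank with probability p. Expected payoff against Reinforce: 3p + 5(1−p) = −2p + 5; against Withdraw: 8p + 2(1−p) = 6p + 2.
Setting these equal: −2p + 5 = 6p + 2 ⇒ −8p = -3 ⇒ p = 3/8, and the value is (-2)·(3/8) + 5 = 17/4.
For the defender: with q = P(Reinforce), equating Flank's and Center's payoffs gives −5q + 8 = 3q + 2 ⇒ q = 3/4.

17/4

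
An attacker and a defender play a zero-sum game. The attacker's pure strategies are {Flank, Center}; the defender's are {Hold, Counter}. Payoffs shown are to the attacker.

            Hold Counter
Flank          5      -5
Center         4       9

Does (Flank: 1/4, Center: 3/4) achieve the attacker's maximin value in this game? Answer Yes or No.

No

Against Hold this mix gives (1/4)·5 + (3/4)·4 = 17/4.
Against Counter this mix gives (1/4)·(-5) + (3/4)·9 = 11/2.
The defender will play Hold, holding the attacker to 17/4. Shifting weight toward the row that does better against Hold would raise this floor (the equalizing mix achieves 13/3 against both Hold and Counter), so the proposed strategy is not optimal.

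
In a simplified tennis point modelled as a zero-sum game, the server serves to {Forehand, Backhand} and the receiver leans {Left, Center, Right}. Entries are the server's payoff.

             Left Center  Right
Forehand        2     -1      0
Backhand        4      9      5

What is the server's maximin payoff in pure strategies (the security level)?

Row minima: Forehand → -1, Backhand → 4.
The best of these is 4.

4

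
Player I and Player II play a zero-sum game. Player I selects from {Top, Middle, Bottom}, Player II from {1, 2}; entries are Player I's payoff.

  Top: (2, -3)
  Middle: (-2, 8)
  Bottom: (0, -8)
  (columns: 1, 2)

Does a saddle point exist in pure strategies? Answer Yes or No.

No

Row minima: Top → -3, Middle → -2, Bottom → -8; maximin = -2.
Column maxima: 1 → 2, 2 → 8; minimax = 2.
-2 ≠ 2, so no pure-strategy equilibrium exists.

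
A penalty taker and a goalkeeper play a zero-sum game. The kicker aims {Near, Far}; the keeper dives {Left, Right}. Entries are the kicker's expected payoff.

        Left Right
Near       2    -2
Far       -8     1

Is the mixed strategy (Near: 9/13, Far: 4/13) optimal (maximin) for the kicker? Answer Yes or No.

Against Left this mix gives (9/13)·2 + (4/13)·(-8) = -14/13.
Against Right this mix gives (9/13)·(-2) + (4/13)·1 = -14/13.
All of the keeper's active replies (Left, Right) yield -14/13, and no column does worse for the kicker. The mix makes the keeper indifferent and guarantees -14/13, so it is optimal.

Yes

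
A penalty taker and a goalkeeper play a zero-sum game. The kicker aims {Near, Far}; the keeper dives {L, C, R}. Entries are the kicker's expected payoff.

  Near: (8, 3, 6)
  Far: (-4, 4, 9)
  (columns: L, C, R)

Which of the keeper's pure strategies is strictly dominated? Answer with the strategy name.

R

C holds the kicker's payoff strictly below R in every row: 3 < 6, 4 < 9.
So R is strictly dominated for the keeper.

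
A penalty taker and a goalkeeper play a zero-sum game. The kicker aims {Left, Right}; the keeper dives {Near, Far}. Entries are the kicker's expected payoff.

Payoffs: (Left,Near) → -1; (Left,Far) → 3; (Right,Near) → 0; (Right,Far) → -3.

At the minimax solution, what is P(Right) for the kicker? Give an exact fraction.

4/7

Row minima: Left → -1, Right → -3; maximin = -1.
Column maxima: Near → 0, Far → 3; minimax = 0.
-1 ≠ 0, so there is no saddle point; optimal play is mixed.
Let the kicker play Left with probability p. Expected payoff against Near: (-1)p + 0(1−p) = −p; against Far: 3p + (-3)(1−p) = 6p − 3.
Setting these equal: −p = 6p − 3 ⇒ −7p = -3 ⇒ p = 3/7, and the value is (-1)·(3/7) = -3/7.
For the keeper: with q = P(Near), equating Left's and Right's payoffs gives −4q + 3 = 3q − 3 ⇒ q = 6/7.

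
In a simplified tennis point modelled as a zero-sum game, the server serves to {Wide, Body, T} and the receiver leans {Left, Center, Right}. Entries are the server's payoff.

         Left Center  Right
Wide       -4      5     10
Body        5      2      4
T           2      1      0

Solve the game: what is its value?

Row minima: Wide → -4, Body → 2, T → 0; maximin = 2.
Column maxima: Left → 5, Center → 5, Right → 10; minimax = 5.
2 ≠ 5, so there is no saddle point; optimal play is mixed.
T is strictly dominated by Body, so the server never plays it.
With T eliminated, Right is strictly dominated by Center (it gives the server strictly more in every remaining row), so the receiver never plays it.
On the remaining 2×2 (Wide, Body vs Left, Center):
Let the server play Wide with probability p. Expected payoff against Left: (-4)p + 5(1−p) = −9p + 5; against Center: 5p + 2(1−p) = 3p + 2.
Setting these equal: −9p + 5 = 3p + 2 ⇒ −12p = -3 ⇒ p = 1/4, and the value is (-9)·(1/4) + 5 = 11/4.
For the receiver: with q = P(Left), equating Wide's and Body's payoffs gives −9q + 5 = 3q + 2 ⇒ q = 1/4.

11/4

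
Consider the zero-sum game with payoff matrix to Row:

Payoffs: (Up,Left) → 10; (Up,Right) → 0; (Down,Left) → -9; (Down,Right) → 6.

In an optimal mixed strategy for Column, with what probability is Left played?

Row minima: Up → 0, Down → -9; maximin = 0.
Column maxima: Left → 10, Right → 6; minimax = 6.
0 ≠ 6, so there is no saddle point; optimal play is mixed.
Let Row play Up with probability p. Expected payoff against Left: 10p + (-9)(1−p) = 19p − 9; against Right: 0p + 6(1−p) = −6p + 6.
Setting these equal: 19p − 9 = −6p + 6 ⇒ 25p = 15 ⇒ p = 3/5, and the value is (19)·(3/5) − 9 = 12/5.
For Column: with q = P(Left), equating Up's and Down's payoffs gives 10q = −15q + 6 ⇒ q = 6/25.

6/25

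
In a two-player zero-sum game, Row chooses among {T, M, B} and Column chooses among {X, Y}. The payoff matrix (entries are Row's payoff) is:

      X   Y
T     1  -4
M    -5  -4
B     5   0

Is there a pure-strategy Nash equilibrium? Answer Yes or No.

Yes

Row minima: T → -4, M → -5, B → 0; maximin = 0.
Column maxima: X → 5, Y → 0; minimax = 0.
maximin = minimax = 0, so a saddle point exists.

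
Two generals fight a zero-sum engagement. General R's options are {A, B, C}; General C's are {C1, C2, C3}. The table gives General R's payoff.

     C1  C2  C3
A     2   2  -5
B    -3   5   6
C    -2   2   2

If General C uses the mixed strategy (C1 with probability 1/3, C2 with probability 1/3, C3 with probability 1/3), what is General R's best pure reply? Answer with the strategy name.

Expected payoff of A: (1/3)·2 + (1/3)·2 + (1/3)·(-5) = -1/3.
Expected payoff of B: (1/3)·(-3) + (1/3)·5 + (1/3)·6 = 8/3.
Expected payoff of C: (1/3)·(-2) + (1/3)·2 + (1/3)·2 = 2/3.
The largest is 8/3, so General R's best response is B.

B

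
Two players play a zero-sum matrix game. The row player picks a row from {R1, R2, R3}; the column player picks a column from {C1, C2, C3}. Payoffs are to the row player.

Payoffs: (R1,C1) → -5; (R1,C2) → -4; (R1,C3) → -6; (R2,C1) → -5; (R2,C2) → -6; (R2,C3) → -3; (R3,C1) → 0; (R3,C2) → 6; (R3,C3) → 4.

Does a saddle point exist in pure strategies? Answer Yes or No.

Yes

Row minima: R1 → -6, R2 → -6, R3 → 0; maximin = 0.
Column maxima: C1 → 0, C2 → 6, C3 → 4; minimax = 0.
maximin = minimax = 0, so a saddle point exists.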